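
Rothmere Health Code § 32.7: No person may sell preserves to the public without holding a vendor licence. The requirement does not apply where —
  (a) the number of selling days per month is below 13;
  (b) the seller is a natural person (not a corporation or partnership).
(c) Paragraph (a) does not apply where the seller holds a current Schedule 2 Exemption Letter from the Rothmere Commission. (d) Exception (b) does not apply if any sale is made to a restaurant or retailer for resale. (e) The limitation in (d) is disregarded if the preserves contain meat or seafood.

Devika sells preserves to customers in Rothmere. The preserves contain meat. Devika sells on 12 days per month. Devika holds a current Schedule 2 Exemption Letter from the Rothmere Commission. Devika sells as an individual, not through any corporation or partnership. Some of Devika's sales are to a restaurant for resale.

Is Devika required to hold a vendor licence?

All of (a)'s requirements are met (the number of selling days per month is 12, below the 13 limit). But: (c) operates against (a): a current Schedule 2 Exemption Letter is held. (a) is therefore removed.
All of (b)'s requirements are met (the seller is a natural person). Applying paragraphs (d)–(e): (d) would limit (b) — some sales are to a restaurant for resale — but (e) sets (d) aside: (e) operates against (d): the preserves contain meat. (b) remains available.

No — exception (b) applies; Devika is not required to hold a vendor licence.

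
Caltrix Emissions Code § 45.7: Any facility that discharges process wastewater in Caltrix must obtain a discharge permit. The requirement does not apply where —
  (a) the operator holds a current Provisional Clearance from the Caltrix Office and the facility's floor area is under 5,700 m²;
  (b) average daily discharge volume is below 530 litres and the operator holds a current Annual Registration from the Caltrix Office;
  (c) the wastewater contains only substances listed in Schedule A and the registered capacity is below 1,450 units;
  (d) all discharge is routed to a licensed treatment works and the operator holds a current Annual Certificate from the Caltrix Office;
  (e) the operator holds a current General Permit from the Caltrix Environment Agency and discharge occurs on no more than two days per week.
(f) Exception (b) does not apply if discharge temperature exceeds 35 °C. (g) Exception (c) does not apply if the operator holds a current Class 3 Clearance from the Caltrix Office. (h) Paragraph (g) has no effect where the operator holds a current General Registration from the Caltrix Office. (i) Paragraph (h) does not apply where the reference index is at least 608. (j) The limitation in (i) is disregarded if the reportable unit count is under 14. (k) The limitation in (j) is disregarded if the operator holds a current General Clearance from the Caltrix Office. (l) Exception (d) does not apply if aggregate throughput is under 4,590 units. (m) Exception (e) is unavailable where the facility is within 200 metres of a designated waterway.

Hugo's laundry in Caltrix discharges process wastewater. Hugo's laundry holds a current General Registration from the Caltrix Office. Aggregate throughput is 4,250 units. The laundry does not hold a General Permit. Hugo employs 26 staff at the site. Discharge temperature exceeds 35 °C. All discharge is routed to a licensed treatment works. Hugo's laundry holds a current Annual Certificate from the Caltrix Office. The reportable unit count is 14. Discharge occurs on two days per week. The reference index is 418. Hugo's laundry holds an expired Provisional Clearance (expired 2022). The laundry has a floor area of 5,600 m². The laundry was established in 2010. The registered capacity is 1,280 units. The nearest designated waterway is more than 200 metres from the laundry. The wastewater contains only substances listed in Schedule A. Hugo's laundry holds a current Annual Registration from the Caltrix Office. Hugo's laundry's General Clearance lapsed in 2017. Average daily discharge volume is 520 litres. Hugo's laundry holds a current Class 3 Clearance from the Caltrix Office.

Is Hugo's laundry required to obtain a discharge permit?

Exception (a) fails — there is no Provisional Clearance in force.
All of (b)'s requirements are met (average daily discharge volume is 520 litres, below the 530 litres limit; a current Annual Registration is held). But applying paragraph (f): (f) applies — discharge temperature exceeds 35 °C. (b) is therefore removed.
Exception (c) is satisfied on its face — the wastewater is Schedule-A-only; the registered capacity is 1,280 units, below the 1,450 units limit. Considering the limiting provisions: (g) applies (a current Class 3 Clearance is held), but is set aside by (h): (h) operates — a current General Registration is held. (i) is not engaged (the reference index is 418, short of 608), so (h) stands. Exception (c) stands.
Exception (d) is satisfied on its face — discharge is routed to a licensed treatment works; a current Annual Certificate is held. However, paragraph (l) must be considered: (l) is triggered — aggregate throughput is 4,250 units, under the 4,590 units limit. (d) is therefore removed.
Exception (e) does not apply: no General Permit is held.

No — exception (c) applies; Hugo's laundry is not required to obtain a discharge permit.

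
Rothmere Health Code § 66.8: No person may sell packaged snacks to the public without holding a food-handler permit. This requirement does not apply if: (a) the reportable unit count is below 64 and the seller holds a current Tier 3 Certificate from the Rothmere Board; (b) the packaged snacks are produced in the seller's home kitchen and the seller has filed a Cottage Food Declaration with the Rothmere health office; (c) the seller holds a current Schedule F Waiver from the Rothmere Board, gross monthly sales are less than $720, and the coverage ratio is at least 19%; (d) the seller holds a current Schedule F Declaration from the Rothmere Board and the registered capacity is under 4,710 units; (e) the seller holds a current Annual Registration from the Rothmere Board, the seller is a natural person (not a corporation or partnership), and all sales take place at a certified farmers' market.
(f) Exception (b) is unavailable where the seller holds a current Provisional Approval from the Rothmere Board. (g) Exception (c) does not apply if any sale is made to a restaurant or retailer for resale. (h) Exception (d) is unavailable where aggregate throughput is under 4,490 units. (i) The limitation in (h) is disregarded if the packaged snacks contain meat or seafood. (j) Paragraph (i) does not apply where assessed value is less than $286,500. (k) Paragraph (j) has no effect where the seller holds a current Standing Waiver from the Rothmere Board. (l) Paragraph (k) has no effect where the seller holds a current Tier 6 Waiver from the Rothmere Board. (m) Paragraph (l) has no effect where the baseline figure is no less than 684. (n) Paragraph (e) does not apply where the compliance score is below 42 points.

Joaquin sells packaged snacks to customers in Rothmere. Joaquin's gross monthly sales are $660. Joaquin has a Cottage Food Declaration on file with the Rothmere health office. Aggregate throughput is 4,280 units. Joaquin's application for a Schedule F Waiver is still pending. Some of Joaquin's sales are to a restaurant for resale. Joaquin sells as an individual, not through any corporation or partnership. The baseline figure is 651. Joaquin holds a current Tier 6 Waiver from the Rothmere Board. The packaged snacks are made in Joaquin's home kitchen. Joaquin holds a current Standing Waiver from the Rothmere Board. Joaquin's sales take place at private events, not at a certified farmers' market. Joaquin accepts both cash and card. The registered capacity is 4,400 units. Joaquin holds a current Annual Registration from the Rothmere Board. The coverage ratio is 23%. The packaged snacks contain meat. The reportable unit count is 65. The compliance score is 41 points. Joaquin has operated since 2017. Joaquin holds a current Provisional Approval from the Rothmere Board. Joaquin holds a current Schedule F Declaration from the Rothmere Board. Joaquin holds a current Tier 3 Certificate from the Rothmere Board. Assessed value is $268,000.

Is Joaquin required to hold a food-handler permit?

Yes — Joaquin must hold a food-handler permit.

Exception (a) fails — the reportable unit count is 65, not below 64.
Exception (b) is satisfied on its face — the packaged snacks are home-kitchen produced; a Cottage Food Declaration is on file. But applying paragraph (f): (f) is triggered — a current Provisional Approval is held. Exception (b) does not apply.
Exception (c) requires that the seller holds a current Schedule F Waiver from the Rothmere Board; but there is no Schedule F Waiver in force, so (c) is unavailable.
All of (d)'s requirements are met (a current Schedule F Declaration is held; the registered capacity is 4,400 units, under the 4,710 units limit). Turning to paragraphs (h)–(m): (h) is engaged — aggregate throughput is 4,280 units, under the 4,490 units limit. (i) would limit (h) — the packaged snacks contain meat — but (j) sets (i) aside: (j) operates against (i): assessed value is $268,000, less than the $286,500 limit. (k) would limit (j) — a current Standing Waiver is held — but (l) sets (k) aside: (l) operates against (k): a current Tier 6 Waiver is held. (m), which would lift (l), is inapplicable — the baseline figure is 651, short of 684. (d) is therefore removed.
Exception (e) fails — sales are at private events, not a certified farmers' market.
Every exception is unavailable, so the rule governs.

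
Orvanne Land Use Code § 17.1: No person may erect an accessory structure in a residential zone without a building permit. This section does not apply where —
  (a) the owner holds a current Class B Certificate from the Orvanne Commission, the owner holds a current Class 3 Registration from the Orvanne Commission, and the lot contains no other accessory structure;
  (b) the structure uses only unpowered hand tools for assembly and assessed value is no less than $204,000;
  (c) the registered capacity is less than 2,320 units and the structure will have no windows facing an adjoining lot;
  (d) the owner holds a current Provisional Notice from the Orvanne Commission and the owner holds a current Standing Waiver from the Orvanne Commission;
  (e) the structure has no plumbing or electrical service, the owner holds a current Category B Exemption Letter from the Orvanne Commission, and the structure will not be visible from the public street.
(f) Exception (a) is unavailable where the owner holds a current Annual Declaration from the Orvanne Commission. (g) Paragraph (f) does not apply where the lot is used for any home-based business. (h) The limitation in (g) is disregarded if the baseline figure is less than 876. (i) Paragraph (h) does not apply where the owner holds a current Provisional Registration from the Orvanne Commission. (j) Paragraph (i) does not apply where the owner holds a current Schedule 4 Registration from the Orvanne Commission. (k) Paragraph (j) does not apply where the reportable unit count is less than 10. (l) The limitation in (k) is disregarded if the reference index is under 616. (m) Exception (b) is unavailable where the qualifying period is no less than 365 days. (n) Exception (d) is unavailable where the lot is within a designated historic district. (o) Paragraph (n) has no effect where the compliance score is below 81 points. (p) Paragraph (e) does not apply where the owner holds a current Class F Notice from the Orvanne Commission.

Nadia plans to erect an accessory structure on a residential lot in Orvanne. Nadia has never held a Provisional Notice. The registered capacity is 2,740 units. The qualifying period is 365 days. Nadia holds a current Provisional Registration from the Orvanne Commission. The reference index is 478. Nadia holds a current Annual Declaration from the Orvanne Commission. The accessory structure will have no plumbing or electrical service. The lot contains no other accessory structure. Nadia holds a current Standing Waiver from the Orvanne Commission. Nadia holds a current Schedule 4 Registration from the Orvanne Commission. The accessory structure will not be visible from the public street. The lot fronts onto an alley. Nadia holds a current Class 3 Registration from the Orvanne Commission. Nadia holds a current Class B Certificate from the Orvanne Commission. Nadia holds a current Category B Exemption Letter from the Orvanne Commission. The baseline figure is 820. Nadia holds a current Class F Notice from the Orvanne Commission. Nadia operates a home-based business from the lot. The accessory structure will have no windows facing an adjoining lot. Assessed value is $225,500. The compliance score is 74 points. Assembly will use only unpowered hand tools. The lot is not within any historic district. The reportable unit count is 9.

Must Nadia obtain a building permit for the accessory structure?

Yes — Nadia must obtain a building permit.

All of (a)'s requirements are met (a current Class B Certificate is held; a current Class 3 Registration is held; the lot has no other accessory structure). Turning to paragraphs (f)–(l): (f) operates against (a): a current Annual Declaration is held. (g) operates (a home-based business operates on the lot), but is set aside by (h): (h) is triggered — the baseline figure is 820, less than the 876 limit. (i) applies (a current Provisional Registration is held), but is set aside by (j): (j) operates against (i): a current Schedule 4 Registration is held. (k) is engaged (the reportable unit count is 9, less than the 10 limit), but is itself disapplied by (l): (l) is triggered — the reference index is 478, under the 616 limit. Exception (a) does not apply.
Exception (b): assembly uses only hand tools; assessed value is $225,500, meeting the $204,000 threshold — every condition holds. However, paragraph (m) must be considered: (m) applies — the qualifying period is 365 days, meeting the 365 days threshold. Exception (b) does not apply.
Exception (c) fails — the registered capacity is 2,740 units, not less than 2,320 units.
Exception (d) does not apply: there is no Provisional Notice in force.
Exception (e)'s conditions are all satisfied: there is no plumbing or electrical service; a current Category B Exemption Letter is held; the structure will not be visible from the street. But: (p) operates against (e): a current Class F Notice is held. So (e) is unavailable.
No exception displaces § 17.1.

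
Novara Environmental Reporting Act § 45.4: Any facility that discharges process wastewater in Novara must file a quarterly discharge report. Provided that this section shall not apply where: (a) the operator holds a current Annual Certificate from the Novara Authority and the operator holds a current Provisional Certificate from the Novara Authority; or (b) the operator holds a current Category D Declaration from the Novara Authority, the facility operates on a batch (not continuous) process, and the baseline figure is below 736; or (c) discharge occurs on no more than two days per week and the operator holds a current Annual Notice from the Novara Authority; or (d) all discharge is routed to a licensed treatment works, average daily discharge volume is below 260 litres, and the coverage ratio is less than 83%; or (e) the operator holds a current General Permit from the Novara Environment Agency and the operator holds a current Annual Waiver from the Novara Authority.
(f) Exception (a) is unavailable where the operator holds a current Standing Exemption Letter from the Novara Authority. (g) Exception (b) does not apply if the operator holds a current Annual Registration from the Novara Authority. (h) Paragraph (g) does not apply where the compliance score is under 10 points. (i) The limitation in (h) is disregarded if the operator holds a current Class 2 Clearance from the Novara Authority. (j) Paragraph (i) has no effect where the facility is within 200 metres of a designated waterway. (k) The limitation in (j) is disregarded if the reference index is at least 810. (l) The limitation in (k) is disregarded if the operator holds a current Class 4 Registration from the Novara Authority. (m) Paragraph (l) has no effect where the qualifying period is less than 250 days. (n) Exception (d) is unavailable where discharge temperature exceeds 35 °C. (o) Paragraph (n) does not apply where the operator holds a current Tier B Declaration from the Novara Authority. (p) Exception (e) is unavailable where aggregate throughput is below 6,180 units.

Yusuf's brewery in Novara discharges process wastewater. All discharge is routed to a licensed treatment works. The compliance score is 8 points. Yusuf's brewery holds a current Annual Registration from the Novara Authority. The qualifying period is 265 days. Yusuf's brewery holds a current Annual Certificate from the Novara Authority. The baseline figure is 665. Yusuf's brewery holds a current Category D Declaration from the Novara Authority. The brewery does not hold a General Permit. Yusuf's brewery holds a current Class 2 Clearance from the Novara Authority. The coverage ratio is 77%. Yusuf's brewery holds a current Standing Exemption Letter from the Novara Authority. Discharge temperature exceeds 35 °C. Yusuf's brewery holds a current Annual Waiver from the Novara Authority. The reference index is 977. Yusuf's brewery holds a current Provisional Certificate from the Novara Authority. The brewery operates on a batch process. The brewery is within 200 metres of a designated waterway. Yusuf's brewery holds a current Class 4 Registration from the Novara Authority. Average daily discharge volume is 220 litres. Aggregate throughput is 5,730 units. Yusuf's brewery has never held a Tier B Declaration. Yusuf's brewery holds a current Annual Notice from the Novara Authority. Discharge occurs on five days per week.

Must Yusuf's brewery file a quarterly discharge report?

Exception (a) is satisfied on its face — a current Annual Certificate is held; a current Provisional Certificate is held. But: (f) operates against (a): a current Standing Exemption Letter is held. (a) is therefore removed.
Exception (b)'s conditions are all satisfied: a current Category D Declaration is held; the facility operates on a batch process; the baseline figure is 665, below the 736 limit. Applying paragraphs (g)–(m): (g) applies (a current Annual Registration is held), but is displaced by (h): (h) operates against (g): the compliance score is 8 points, under the 10 points limit. (i) would limit (h) — a current Class 2 Clearance is held — but (j) sets (i) aside: (j) applies — the brewery is within 200 m of a designated waterway. (k) would limit (j) — the reference index is 977, meeting the 810 threshold — but (l) sets (k) aside: (l) operates against (k): a current Class 4 Registration is held. (m), which would lift (l), does not operate here — the qualifying period is 265 days, not less than 250 days. Exception (b) stands.
Exception (c) fails — discharge occurs on five days per week.
Exception (d) is satisfied on its face — discharge is routed to a licensed treatment works; average daily discharge volume is 220 litres, below the 260 litres limit; the coverage ratio is 77%, less than the 83% limit. However, paragraphs (n)–(o) must be considered: (n) operates against (d): discharge temperature exceeds 35 °C. (o) is inapplicable (the Tier B Declaration is not current), so (n) stands. (d) is therefore removed.
Exception (e) requires that the operator holds a current General Permit from the Novara Environment Agency; but no General Permit is held, so (e) is unavailable.

No — exception (b) applies; Yusuf's brewery is not required to file a quarterly discharge report.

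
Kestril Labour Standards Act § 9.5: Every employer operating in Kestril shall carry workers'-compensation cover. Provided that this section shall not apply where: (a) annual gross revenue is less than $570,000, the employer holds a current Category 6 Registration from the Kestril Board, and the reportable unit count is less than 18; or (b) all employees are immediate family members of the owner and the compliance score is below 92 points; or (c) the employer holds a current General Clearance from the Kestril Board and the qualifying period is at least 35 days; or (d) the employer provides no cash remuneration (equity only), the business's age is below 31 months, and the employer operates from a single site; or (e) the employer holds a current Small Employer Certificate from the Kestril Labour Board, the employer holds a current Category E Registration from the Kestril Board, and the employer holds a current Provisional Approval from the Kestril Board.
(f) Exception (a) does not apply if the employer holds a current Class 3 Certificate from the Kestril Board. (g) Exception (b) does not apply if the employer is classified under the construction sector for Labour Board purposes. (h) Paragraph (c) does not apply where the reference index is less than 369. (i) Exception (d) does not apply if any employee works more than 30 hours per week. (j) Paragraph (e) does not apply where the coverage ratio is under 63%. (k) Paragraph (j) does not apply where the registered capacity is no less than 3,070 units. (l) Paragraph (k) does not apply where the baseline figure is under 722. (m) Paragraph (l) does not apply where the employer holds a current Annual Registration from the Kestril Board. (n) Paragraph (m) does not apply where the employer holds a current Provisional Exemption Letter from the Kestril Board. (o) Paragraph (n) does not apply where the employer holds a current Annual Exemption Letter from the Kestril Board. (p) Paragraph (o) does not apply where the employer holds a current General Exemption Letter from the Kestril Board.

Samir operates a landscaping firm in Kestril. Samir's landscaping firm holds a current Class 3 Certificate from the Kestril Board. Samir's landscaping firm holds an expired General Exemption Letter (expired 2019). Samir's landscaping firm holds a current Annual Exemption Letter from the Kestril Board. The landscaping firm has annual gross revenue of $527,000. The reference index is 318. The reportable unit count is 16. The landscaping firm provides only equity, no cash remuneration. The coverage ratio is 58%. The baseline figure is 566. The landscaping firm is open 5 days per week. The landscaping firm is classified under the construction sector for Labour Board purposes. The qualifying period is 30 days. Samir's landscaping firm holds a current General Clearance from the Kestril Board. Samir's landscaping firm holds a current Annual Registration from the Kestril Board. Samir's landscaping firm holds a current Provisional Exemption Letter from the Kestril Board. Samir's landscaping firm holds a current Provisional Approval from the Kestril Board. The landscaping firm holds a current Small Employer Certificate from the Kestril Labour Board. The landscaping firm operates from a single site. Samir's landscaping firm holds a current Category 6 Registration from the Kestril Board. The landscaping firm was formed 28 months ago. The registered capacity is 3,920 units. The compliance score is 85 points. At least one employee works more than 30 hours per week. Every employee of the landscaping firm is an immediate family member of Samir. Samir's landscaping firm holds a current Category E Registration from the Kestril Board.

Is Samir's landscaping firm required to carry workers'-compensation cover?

Exception (a): annual gross revenue is $527,000, less than the $570,000 limit; a current Category 6 Registration is held; the reportable unit count is 16, less than the 18 limit — every condition holds. But: (f) operates against (a): a current Class 3 Certificate is held. Exception (a) does not apply.
Exception (b): every employee is an immediate family member; the compliance score is 85 points, below the 92 points limit — every condition holds. Turning to paragraph (g): (g) operates against (b): the landscaping firm is classified under the construction sector. Exception (b) does not apply.
Exception (c) does not apply: the qualifying period is 30 days, short of 35 days.
Exception (d) is satisfied on its face — remuneration is equity-only; the business's age is 28 months, below the 31 months limit; the employer operates from a single site. However, paragraph (i) must be considered: (i) operates against (d): at least one employee exceeds 30 hours/week. Exception (d) does not apply.
All of (e)'s requirements are met (a current Small Employer Certificate is held; a current Category E Registration is held; a current Provisional Approval is held). Applying paragraphs (j)–(p): (j) applies (the coverage ratio is 58%, under the 63% limit), but yields to (k): (k) applies — the registered capacity is 3,920 units, meeting the 3,070 units threshold. (l) applies (the baseline figure is 566, under the 722 limit), but is set aside by (m): (m) is engaged — a current Annual Registration is held. (n) would limit (m) — a current Provisional Exemption Letter is held — but (o) sets (n) aside: (o) operates — a current Annual Exemption Letter is held. (p), which would lift (o), is not triggered — the General Exemption Letter is not current. So (e) applies.

No — exception (e) applies; Samir's landscaping firm is not required to carry workers'-compensation cover.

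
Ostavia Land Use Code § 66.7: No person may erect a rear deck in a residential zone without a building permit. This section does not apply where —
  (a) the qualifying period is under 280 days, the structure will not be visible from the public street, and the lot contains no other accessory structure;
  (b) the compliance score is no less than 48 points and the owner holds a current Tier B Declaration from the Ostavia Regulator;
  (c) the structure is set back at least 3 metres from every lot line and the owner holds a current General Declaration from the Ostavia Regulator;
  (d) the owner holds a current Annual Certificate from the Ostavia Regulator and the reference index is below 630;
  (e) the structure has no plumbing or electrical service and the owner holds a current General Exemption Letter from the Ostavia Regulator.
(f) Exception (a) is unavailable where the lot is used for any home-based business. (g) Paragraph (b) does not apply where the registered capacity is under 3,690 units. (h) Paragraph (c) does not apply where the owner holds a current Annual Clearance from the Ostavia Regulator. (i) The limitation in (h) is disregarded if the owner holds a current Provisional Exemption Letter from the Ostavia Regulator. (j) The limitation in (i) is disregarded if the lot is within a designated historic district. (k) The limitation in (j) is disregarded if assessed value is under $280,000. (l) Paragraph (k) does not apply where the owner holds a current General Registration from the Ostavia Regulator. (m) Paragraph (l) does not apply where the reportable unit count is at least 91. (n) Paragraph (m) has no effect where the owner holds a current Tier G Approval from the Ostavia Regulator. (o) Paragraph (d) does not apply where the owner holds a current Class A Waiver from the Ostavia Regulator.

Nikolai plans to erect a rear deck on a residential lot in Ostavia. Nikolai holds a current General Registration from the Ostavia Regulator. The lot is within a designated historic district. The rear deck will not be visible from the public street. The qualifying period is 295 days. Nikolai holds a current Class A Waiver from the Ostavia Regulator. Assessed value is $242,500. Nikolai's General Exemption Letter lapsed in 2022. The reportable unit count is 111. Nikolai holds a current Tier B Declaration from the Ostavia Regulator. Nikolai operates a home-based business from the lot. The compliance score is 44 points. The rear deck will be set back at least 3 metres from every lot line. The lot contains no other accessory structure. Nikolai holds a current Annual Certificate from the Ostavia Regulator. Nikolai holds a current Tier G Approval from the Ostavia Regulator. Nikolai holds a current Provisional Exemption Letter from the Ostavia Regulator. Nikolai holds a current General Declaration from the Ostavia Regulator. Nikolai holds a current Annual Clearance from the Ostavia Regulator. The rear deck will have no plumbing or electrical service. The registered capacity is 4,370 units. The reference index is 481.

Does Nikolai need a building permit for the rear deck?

Yes — Nikolai must obtain a building permit.

Exception (a) requires that the qualifying period is under 280 days; but the qualifying period is 295 days, not under 280 days, so (a) is unavailable.
Exception (b) does not apply: the compliance score is 44 points, short of 48 points.
Exception (c)'s conditions are all satisfied: the setback is at least 3 m on every side; a current General Declaration is held. But: (h) operates against (c): a current Annual Clearance is held. (i) is engaged (a current Provisional Exemption Letter is held), but is displaced by (j): (j) operates against (i): the lot is in a historic district. (k) is triggered (assessed value is $242,500, under the $280,000 limit), but is displaced by (l): (l) operates — a current General Registration is held. (m) is engaged (the reportable unit count is 111, meeting the 91 threshold), but is overridden by (n): (n) is triggered — a current Tier G Approval is held. Exception (c) does not apply.
All of (d)'s requirements are met (a current Annual Certificate is held; the reference index is 481, below the 630 limit). But applying paragraph (o): (o) applies — a current Class A Waiver is held. So (d) is unavailable.
Exception (e) fails — no current General Exemption Letter is held.
No exception is made out. Nikolai falls within the general rule.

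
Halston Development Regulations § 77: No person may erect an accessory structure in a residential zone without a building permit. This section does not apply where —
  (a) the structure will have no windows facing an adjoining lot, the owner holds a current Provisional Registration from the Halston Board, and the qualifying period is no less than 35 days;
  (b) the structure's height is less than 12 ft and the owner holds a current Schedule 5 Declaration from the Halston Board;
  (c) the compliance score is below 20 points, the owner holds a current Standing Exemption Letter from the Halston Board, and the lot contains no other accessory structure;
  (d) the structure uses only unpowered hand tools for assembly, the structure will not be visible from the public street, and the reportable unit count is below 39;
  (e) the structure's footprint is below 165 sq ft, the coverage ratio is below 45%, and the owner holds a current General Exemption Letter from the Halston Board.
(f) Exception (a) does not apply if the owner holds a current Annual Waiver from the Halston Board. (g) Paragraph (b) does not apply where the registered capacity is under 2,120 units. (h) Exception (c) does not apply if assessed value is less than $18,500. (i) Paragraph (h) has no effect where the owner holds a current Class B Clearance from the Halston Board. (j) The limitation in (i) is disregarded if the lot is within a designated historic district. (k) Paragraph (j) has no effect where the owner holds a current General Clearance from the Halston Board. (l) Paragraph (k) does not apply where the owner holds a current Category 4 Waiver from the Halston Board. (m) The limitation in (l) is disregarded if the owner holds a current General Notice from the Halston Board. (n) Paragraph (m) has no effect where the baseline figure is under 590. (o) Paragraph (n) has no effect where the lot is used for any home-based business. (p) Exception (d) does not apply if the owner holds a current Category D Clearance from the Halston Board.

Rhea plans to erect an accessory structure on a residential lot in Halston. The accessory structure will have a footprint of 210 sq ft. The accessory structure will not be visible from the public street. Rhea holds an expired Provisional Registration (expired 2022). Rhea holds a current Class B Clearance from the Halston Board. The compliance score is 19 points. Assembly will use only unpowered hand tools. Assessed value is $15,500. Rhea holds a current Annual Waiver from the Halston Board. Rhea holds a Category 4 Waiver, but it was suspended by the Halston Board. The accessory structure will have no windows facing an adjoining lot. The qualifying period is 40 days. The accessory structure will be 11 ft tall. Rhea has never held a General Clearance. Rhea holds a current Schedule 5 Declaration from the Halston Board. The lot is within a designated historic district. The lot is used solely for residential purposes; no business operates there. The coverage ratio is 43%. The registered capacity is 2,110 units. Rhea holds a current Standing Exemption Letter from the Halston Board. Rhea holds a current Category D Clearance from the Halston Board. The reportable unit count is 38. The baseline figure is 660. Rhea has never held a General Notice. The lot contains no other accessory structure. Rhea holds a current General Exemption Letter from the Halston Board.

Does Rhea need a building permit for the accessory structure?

Exception (a) requires that the owner holds a current Provisional Registration from the Halston Board; but there is no Provisional Registration in force, so (a) is unavailable.
Exception (b): the structure's height is 11 ft, less than the 12 ft limit; a current Schedule 5 Declaration is held — every condition holds. However, paragraph (g) must be considered: (g) operates against (b): the registered capacity is 2,110 units, under the 2,120 units limit. Exception (b) does not apply.
Exception (c): the compliance score is 19 points, below the 20 points limit; a current Standing Exemption Letter is held; the lot has no other accessory structure — every condition holds. However, paragraphs (h)–(o) must be considered: (h) operates against (c): assessed value is $15,500, less than the $18,500 limit. (i) applies (a current Class B Clearance is held), but is displaced by (j): (j) operates against (i): the lot is in a historic district. (k), which would lift (j), is not triggered — no current General Clearance is held. So (c) is unavailable.
All of (d)'s requirements are met (assembly uses only hand tools; the structure will not be visible from the street; the reportable unit count is 38, below the 39 limit). Turning to paragraph (p): (p) operates against (d): a current Category D Clearance is held. So (d) is unavailable.
Exception (e) fails — the structure's footprint is 210 sq ft, not below 165 sq ft.
Every exception is unavailable, so the rule governs.

Yes — Rhea must obtain a building permit.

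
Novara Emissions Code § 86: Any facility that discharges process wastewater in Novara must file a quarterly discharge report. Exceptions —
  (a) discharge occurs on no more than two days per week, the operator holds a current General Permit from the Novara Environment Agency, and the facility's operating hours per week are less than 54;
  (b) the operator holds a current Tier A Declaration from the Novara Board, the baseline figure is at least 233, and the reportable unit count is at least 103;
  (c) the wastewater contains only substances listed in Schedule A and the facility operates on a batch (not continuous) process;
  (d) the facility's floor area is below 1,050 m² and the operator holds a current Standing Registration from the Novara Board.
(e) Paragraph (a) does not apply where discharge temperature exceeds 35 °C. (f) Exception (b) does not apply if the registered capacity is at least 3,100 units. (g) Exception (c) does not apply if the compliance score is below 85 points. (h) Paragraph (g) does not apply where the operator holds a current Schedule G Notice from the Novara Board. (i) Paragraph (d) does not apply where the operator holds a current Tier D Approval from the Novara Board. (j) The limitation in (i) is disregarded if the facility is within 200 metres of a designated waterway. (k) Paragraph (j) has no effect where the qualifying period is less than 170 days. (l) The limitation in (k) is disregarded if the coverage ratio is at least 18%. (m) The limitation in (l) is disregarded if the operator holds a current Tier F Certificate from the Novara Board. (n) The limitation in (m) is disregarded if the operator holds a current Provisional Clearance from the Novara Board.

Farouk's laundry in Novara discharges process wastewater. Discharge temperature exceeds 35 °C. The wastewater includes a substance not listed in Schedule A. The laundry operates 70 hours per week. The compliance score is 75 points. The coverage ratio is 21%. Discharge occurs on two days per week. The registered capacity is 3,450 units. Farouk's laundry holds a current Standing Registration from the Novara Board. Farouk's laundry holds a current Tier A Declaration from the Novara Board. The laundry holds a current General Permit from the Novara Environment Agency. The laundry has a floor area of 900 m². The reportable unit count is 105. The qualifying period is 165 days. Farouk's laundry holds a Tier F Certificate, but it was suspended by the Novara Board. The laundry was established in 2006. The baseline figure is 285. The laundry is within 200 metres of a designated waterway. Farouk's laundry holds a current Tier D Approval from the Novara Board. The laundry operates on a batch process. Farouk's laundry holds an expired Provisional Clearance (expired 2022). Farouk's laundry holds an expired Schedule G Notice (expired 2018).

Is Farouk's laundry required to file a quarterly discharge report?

No — exception (d) applies; Farouk's laundry is not required to file a quarterly discharge report.

Exception (a) does not apply: the facility's operating hours per week are 70, not less than 54.
Exception (b) is satisfied on its face — a current Tier A Declaration is held; the baseline figure is 285, meeting the 233 threshold; the reportable unit count is 105, meeting the 103 threshold. But applying paragraph (f): (f) operates against (b): the registered capacity is 3,450 units, meeting the 3,100 units threshold. (b) is therefore removed.
Exception (c) requires that the wastewater contains only substances listed in Schedule A; but the wastewater includes a non-Schedule-A substance, so (c) is unavailable.
Exception (d) is satisfied on its face — the facility's floor area is 900 m², below the 1,050 m² limit; a current Standing Registration is held. As to paragraphs (i)–(n): (i) operates (a current Tier D Approval is held), but is overridden by (j): (j) operates against (i): the laundry is within 200 m of a designated waterway. (k) applies (the qualifying period is 165 days, less than the 170 days limit), but yields to (l): (l) operates — the coverage ratio is 21%, meeting the 18% threshold. (m) does not operate here (the Tier F Certificate is not current), so (l) stands. Exception (d) stands.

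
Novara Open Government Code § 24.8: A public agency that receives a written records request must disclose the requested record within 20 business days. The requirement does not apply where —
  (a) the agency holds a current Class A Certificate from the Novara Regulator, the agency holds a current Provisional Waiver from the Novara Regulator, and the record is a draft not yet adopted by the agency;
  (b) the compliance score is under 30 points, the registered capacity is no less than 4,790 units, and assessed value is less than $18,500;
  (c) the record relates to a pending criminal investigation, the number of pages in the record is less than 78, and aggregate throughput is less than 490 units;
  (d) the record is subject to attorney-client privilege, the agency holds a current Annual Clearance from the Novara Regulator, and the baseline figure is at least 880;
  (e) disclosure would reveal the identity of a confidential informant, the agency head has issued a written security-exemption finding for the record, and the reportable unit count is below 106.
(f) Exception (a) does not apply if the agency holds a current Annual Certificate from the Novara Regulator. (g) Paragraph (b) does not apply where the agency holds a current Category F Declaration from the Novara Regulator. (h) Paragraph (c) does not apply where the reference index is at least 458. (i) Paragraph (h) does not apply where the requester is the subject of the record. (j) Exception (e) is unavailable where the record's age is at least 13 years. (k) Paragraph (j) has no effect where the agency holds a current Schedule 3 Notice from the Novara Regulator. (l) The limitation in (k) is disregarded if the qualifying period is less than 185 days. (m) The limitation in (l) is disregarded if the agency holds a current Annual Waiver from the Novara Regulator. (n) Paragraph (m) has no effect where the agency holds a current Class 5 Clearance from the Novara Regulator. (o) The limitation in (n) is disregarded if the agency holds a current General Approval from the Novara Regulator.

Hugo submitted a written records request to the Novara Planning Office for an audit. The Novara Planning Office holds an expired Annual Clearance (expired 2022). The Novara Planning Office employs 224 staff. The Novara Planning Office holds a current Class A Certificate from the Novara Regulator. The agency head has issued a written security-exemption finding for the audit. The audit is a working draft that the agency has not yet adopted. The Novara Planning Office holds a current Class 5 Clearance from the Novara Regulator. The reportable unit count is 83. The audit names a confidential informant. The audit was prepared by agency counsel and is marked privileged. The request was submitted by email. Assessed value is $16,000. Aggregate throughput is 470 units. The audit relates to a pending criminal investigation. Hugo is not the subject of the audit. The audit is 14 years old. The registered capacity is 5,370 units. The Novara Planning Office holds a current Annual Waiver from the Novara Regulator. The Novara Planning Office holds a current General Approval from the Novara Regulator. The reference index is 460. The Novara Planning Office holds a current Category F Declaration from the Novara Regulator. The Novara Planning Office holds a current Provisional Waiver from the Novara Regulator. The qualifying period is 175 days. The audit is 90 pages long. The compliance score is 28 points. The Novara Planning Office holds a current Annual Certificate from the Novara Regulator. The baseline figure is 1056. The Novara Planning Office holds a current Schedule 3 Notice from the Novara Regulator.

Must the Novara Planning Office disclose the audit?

Exception (a)'s conditions are all satisfied: a current Class A Certificate is held; a current Provisional Waiver is held; the audit is an unadopted draft. But applying paragraph (f): (f) is engaged — a current Annual Certificate is held. (a) is therefore removed.
Exception (b) is satisfied on its face — the compliance score is 28 points, under the 30 points limit; the registered capacity is 5,370 units, meeting the 4,790 units threshold; assessed value is $16,000, less than the $18,500 limit. However, paragraph (g) must be considered: (g) operates — a current Category F Declaration is held. Exception (b) does not apply.
Exception (c) requires that the number of pages in the record is less than 78; but the number of pages in the record is 90, not less than 78, so (c) is unavailable.
Exception (d) does not apply: no current Annual Clearance is held.
All of (e)'s requirements are met (the audit names a confidential informant; a written security-exemption finding has been issued; the reportable unit count is 83, below the 106 limit). As to paragraphs (j)–(o): (j) is engaged (the record's age is 14 years, meeting the 13 years threshold), but is overridden by (k): (k) is triggered — a current Schedule 3 Notice is held. (l) would limit (k) — the qualifying period is 175 days, less than the 185 days limit — but (m) sets (l) aside: (m) operates against (l): a current Annual Waiver is held. (n) would limit (m) — a current Class 5 Clearance is held — but (o) sets (n) aside: (o) operates against (n): a current General Approval is held. (e) remains available.

No — exception (e) applies; the Novara Planning Office is not required to disclose the audit.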